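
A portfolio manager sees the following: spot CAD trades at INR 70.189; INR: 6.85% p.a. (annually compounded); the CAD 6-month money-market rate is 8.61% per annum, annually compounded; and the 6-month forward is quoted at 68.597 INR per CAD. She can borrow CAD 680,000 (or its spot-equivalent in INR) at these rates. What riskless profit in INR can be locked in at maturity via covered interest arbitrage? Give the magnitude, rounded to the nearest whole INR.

T = 6/12 years.
Invest the CAD and cover forward: 680,000 × 1.0421612159 × 68.597 = INR 48,612,610.39.
Convert at spot and invest in INR: 680,000 × 70.189 × 1.0336827366 = INR 49,336,147.17.
The quoted forward undervalues CAD, so borrow CAD, convert to INR at spot, deposit the INR at 6.85%, and buy CAD forward at 68.597 to cover the loan.
Profit = 49,336,147.17 − 48,612,610.39 = INR 723,537.

INR 723,537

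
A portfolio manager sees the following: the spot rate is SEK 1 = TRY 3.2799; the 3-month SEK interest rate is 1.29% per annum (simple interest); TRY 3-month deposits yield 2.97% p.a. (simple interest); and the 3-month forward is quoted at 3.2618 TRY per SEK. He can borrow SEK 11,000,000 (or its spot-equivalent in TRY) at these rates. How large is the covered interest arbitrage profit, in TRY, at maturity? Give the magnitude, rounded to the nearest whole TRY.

TRY 351,273

T = 3/12 years.
Invest the SEK and cover forward: 11,000,000 × 1.003225 × 3.2618 = TRY 35,995,512.36.
Convert at spot and invest in TRY: 11,000,000 × 3.2799 × 1.007425 = TRY 36,346,785.83.
The quoted forward undervalues SEK, so borrow SEK, convert to TRY at spot, deposit the TRY at 2.97%, and buy SEK forward at 3.2618 to cover the loan.
Profit = 36,346,785.83 − 35,995,512.36 = TRY 351,273.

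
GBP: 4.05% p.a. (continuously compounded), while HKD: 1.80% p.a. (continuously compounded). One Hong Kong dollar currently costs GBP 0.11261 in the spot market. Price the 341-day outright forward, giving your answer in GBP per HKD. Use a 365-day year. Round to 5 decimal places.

T = 341/365 years.
Growth of 1 GBP over T: e^(0.0405×341/365) = 1.0385619.
Growth of 1 HKD over T: e^(0.0180×341/365) = 1.0169586.
CIP: F = S · (grow GBP)/(grow HKD) = 0.11261 × 1.0385619/1.0169586 = 0.1150022 GBP per HKD.

0.11500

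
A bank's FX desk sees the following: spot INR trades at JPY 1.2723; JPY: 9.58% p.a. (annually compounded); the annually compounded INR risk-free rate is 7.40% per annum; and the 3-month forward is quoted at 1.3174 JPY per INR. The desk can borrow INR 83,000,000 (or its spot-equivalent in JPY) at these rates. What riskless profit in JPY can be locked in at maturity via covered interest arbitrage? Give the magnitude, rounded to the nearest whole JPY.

T = 3/12 years.
Keep in INR, deliver into the forward: 83,000,000·1.01800771738·1.3174 = JPY 111,313,239.45.
Swap to JPY now, deposit: 83,000,000·1.2723·1.0231347232 = JPY 108,043,947.59.
The quoted forward overvalues INR, so borrow JPY, buy INR at spot, deposit the INR at 7.40%, and sell the proceeds forward at 1.3174.
Profit = 111,313,239.45 − 108,043,947.59 = JPY 3,269,292.

JPY 3,269,292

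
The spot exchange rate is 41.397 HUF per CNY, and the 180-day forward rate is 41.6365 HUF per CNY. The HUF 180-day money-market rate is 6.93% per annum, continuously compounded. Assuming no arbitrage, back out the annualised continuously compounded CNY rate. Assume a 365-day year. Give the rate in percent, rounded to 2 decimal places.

T = 180/365 years.
F/S = 41.6365/41.397 = 1.0057854 = (growth of HUF) / (growth of CNY).
The HUF side grows by e^(0.0693×180/365) = 1.034766.
Hence g_CNY = 1.0288139.
Take logs: ln 1.0288139 / (180/365) = 0.057602, so 5.76%.

5.76%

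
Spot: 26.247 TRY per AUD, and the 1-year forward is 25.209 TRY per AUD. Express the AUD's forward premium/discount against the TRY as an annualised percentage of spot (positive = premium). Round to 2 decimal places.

-3.95%

T = 1 year.
AUD trades forward at -3.95474% vs spot over the period.
Annualise by dividing by T: -0.0395474 / 1 = -0.039547 → -3.95%.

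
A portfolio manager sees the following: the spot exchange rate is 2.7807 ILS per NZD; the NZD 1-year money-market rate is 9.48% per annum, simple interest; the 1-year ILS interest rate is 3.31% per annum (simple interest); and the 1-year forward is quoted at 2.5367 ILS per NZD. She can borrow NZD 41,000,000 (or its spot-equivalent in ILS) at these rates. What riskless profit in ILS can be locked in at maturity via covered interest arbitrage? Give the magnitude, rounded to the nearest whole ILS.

ILS 3,918,042

T = 1 year.
Route A — deposit NZD, sell forward: 41,000,000 × 1.094800 × 2.5367 = ILS 113,864,345.56.
Route B — convert at spot, deposit ILS: 41,000,000 × 2.7807 × 1.033100 = ILS 117,782,387.97.
The quoted forward undervalues NZD, so borrow NZD, convert to ILS at spot, deposit the ILS at 3.31%, and buy NZD forward at 2.5367 to cover the loan.
Arbitrage profit = |113,864,345.56 − 117,782,387.97| = ILS 3,918,042.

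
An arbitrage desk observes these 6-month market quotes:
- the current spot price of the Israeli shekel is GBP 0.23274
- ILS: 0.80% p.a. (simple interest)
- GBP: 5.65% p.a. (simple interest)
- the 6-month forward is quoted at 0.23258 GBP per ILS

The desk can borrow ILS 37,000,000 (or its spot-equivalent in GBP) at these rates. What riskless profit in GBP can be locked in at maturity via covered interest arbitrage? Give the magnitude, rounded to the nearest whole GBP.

GBP 214,770

T = 6/12 years.
Route A — deposit ILS, sell forward: 37,000,000 × 1.004000 × 0.23258 = GBP 8,639,881.84.
Route B — convert at spot, deposit GBP: 37,000,000 × 0.23274 × 1.028250 = GBP 8,854,651.49.
The quoted forward undervalues ILS, so borrow ILS, convert to GBP at spot, deposit the GBP at 5.65%, and buy ILS forward at 0.23258 to cover the loan.
The gap between the two covered legs is GBP 214,770.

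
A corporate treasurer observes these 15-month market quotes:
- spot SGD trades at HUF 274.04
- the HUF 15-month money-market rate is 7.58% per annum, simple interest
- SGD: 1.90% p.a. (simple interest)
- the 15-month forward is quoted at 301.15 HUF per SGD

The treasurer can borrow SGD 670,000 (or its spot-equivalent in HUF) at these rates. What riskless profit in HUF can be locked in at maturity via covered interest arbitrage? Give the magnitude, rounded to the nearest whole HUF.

T = 15/12 years.
Route A — deposit SGD, sell forward: 670,000 × 1.023750 × 301.15 = HUF 206,562,549.38.
Route B — convert at spot, deposit HUF: 670,000 × 274.04 × 1.094750 = HUF 201,003,544.30.
The quoted forward overvalues SGD, so borrow HUF, buy SGD at spot, deposit the SGD at 1.90%, and sell the proceeds forward at 301.15.
Profit = 206,562,549.38 − 201,003,544.30 = HUF 5,559,005.

HUF 5,559,005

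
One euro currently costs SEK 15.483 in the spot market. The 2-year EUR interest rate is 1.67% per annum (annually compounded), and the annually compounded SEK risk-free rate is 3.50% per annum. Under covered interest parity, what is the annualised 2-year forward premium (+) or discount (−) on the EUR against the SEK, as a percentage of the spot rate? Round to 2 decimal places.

+1.82%

T = 2 years.
F = S · g_SEK/g_EUR = 15.483 × 1.071225/1.0336789 = 16.045386.
Annualised premium = (F − S)/S × (1/T) = (16.045386 − 15.483)/15.483 ÷ 2 = 1.82%.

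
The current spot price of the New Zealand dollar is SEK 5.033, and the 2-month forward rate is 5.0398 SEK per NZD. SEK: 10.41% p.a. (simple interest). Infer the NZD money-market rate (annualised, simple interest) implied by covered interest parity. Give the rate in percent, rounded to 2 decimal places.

9.59%

T = 2/12 years.
By CIP, F/S equals the SEK-to-NZD growth ratio: 5.0398/5.033 = 1.0013511.
The SEK side grows by 1 + 0.1041×2/12 = 1.017350.
Hence g_NZD = 1.0159773.
(1.0159773 − 1)/T = 0.095864, i.e. 9.59%.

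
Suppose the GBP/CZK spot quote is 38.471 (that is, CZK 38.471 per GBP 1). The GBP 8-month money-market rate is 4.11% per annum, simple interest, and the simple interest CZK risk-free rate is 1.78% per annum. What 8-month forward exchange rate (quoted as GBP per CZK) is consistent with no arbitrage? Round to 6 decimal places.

0.026393

T = 8/12 years.
Growth of 1 CZK over T: 1 + 0.0178×8/12 = 1.0118667.
GBP accumulates by 1 + 0.0411×8/12 = 1.027400.
Forward (CZK per GBP) = 38.471 × 1.0118667 / 1.027400 = 37.88936.
Quoted the other way: 1/37.88936 = 0.026393 GBP per CZK.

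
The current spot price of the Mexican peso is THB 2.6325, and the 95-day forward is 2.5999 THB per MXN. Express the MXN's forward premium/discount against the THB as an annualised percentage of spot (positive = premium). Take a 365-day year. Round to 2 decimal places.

-4.76%

T = 95/365 years.
MXN trades forward at -1.23837% vs spot over the period.
Per annum: -0.0123837 / (95/365) = -0.047579 = -4.76%.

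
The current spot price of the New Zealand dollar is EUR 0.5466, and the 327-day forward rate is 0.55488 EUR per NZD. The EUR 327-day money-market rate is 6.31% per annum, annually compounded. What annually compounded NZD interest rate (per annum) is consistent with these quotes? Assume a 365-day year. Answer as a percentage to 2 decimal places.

T = 327/365 years.
F/S = 0.55488/0.5466 = 1.0151482 = (growth of EUR) / (growth of NZD).
EUR growth factor: (1 + 0.0631)^(327/365) = 1.0563492.
Hence g_NZD = 1.0405862.
r = 1.0405862^(365/327) − 1 = 0.045408 → 4.54%.

4.54%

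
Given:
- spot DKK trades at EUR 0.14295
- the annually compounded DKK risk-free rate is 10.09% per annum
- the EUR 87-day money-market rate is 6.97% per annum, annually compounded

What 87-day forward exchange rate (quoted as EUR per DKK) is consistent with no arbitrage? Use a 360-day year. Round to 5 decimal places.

0.14196

T = 87/360 years.
EUR accumulates by (1 + 0.0697)^(87/360) = 1.0164164.
Growth of 1 DKK over T: (1 + 0.1009)^(87/360) = 1.0235029.
CIP: F = S · (grow EUR)/(grow DKK) = 0.14295 × 1.0164164/1.0235029 = 0.1419602 EUR per DKK.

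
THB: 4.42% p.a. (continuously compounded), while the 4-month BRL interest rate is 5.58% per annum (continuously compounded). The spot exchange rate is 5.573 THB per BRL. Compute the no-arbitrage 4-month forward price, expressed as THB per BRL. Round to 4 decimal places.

T = 4/12 years.
THB growth factor: e^(0.0442×4/12) = 1.0148424.
BRL growth factor: e^(0.0558×4/12) = 1.0187741.
CIP: F = S · (grow THB)/(grow BRL) = 5.573 × 1.0148424/1.0187741 = 5.551492 THB per BRL.

5.5515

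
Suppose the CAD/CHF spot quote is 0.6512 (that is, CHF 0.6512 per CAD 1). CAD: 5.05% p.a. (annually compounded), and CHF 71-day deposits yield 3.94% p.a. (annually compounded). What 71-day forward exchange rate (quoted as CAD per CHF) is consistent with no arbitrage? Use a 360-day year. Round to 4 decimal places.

T = 71/360 years.
Growth of 1 CHF over T: (1 + 0.0394)^(71/360) = 1.0076505.
CAD accumulates by (1 + 0.0505)^(71/360) = 1.0097638.
So F = 0.6512 × 1.0076505 / 1.0097638 = 0.6498371 (CHF/CAD).
Quoted the other way: 1/0.6498371 = 1.5388 CAD per CHF.

1.5388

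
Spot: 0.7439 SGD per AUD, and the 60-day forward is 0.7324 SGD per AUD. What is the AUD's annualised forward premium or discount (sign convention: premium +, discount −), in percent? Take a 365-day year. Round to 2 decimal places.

T = 60/365 years.
(F − S)/S = (0.7324 − 0.7439)/0.7439 = -0.0154591.
Annualise by dividing by T: -0.0154591 / (60/365) = -0.094043 → -9.40%.

-9.40%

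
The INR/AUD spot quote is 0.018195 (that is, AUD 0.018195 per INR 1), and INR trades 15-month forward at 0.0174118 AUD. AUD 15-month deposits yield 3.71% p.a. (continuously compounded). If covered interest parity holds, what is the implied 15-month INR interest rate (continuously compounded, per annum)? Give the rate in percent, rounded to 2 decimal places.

7.23%

T = 15/12 years.
F/S = 0.0174118/0.018195 = 0.9569552 = (growth of AUD) / (growth of INR).
AUD growth factor: e^(0.0371×15/12) = 1.0474671.
Hence g_INR = 1.0945832.
r = ln(1.0945832)/(15/12) = 0.072299 → 7.23%.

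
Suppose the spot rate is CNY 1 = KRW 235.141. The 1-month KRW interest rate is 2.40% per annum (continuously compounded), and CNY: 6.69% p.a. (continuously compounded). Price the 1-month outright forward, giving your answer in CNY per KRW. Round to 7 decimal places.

T = 1/12 years.
KRW accumulates by e^(0.0240×1/12) = 1.002002.
CNY growth factor: e^(0.0669×1/12) = 1.0055906.
So F = 235.141 × 1.002002 / 1.0055906 = 234.3019 (KRW/CNY).
Quoted the other way: 1/234.3019 = 0.0042680 CNY per KRW.

0.0042680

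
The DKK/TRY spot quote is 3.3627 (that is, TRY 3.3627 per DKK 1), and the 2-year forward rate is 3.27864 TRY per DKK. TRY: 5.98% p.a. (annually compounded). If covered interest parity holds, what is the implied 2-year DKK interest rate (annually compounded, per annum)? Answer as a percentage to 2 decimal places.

7.33%

T = 2 years.
F/S = 3.27864/3.3627 = 0.9750022 = (growth of TRY) / (growth of DKK).
The TRY side grows by (1 + 0.0598)^2 = 1.123176.
Hence g_DKK = 1.1519728.
r = 1.1519728^(1/2) − 1 = 0.073300 → 7.33%.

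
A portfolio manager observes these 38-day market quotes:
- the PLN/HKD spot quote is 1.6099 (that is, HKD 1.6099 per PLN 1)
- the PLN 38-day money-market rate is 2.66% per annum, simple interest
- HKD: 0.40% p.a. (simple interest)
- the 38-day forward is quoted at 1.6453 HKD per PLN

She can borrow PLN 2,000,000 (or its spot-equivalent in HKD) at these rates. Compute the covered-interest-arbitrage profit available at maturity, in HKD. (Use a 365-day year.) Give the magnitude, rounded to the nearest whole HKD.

HKD 78,572

T = 38/365 years.
Route A — deposit PLN, sell forward: 2,000,000 × 1.002769315 × 1.6453 = HKD 3,299,712.71.
Route B — convert at spot, deposit HKD: 2,000,000 × 1.6099 × 1.000416438 = HKD 3,221,140.85.
The quoted forward overvalues PLN, so borrow HKD, buy PLN at spot, deposit the PLN at 2.66%, and sell the proceeds forward at 1.6453.
The gap between the two covered legs is HKD 78,572.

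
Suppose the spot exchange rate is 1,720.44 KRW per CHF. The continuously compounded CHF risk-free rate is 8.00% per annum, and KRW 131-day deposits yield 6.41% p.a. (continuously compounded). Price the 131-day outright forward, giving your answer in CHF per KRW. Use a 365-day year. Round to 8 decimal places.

T = 131/365 years.
KRW accumulates by e^(0.0641×131/365) = 1.0232724.
CHF growth factor: e^(0.0800×131/365) = 1.0291285.
Forward (KRW per CHF) = 1720.44 × 1.0232724 / 1.0291285 = 1710.650.
Invert for CHF per KRW: 1 / 1710.650 = 0.00058457.

0.00058457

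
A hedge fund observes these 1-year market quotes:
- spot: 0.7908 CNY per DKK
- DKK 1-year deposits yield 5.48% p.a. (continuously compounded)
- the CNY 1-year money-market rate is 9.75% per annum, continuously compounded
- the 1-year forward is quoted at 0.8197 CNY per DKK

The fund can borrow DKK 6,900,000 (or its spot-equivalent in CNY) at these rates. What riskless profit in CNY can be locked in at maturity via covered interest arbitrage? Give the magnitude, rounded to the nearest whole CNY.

T = 1 year.
Route A — deposit DKK, sell forward: 6,900,000 × 1.056329328 × 0.8197 = CNY 5,974,524.74.
Route B — convert at spot, deposit CNY: 6,900,000 × 0.7908 × 1.102411442 = CNY 6,015,330.08.
The quoted forward undervalues DKK, so borrow DKK, convert to CNY at spot, deposit the CNY at 9.75%, and buy DKK forward at 0.8197 to cover the loan.
Profit = 6,015,330.08 − 5,974,524.74 = CNY 40,805.

CNY 40,805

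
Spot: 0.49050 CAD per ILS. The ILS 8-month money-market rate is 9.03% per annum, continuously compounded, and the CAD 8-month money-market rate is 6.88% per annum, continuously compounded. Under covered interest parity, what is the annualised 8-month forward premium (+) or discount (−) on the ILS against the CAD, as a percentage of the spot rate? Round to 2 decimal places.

T = 8/12 years.
CIP forward (CAD per ILS) = 0.4905 × 1.0469348/1.0620489 = 0.48351966.
(F − S)/S ÷ T = (0.48351966 − 0.4905)/0.4905/(8/12) = -0.021347 → -2.13%.

-2.13%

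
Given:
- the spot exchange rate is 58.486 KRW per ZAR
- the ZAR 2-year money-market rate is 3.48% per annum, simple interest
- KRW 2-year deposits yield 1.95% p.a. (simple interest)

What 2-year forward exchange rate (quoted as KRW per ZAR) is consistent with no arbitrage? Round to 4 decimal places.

56.8128

T = 2 years.
KRW growth factor: 1 + 0.0195×2 = 1.039000.
Growth of 1 ZAR over T: 1 + 0.0348×2 = 1.069600.
So F = 58.486 × 1.039000 / 1.069600 = 56.812784 (KRW/ZAR).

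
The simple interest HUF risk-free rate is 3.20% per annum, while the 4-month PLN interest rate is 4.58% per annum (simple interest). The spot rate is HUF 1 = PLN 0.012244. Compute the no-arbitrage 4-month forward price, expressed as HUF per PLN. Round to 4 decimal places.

T = 4/12 years.
PLN growth factor: 1 + 0.0458×4/12 = 1.01526667.
HUF accumulates by 1 + 0.0320×4/12 = 1.01066667.
CIP: F = S · (grow PLN)/(grow HUF) = 0.012244 × 1.01526667/1.01066667 = 0.012299728 PLN per HUF.
Quoted the other way: 1/0.012299728 = 81.3026 HUF per PLN.

81.3026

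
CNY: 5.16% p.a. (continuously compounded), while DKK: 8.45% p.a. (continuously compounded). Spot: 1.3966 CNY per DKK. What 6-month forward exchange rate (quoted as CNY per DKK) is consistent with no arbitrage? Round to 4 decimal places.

1.3738

T = 6/12 years.
Growth of 1 CNY over T: e^(0.0516×6/12) = 1.0261357.
Growth of 1 DKK over T: e^(0.0845×6/12) = 1.0431552.
CIP: F = S · (grow CNY)/(grow DKK) = 1.3966 × 1.0261357/1.0431552 = 1.373814 CNY per DKK.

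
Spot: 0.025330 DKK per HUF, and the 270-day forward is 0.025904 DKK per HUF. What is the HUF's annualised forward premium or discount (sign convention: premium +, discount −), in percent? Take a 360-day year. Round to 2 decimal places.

+3.02%

T = 270/360 years.
HUF trades forward at +2.26609% vs spot over the period.
×(1/T) gives 3.02% p.a.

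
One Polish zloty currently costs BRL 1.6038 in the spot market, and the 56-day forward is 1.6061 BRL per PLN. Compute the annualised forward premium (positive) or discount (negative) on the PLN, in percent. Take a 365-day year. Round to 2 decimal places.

T = 56/365 years.
Period premium: (1.6061 − 1.6038)/1.6038 = 0.0014341.
Per annum: 0.0014341 / (56/365) = 0.009347 = 0.93%.

+0.93%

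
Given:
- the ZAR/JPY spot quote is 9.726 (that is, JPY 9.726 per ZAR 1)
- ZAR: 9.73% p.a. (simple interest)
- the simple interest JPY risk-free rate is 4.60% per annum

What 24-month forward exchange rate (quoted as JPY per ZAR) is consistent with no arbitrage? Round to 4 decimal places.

8.8907

T = 2 years.
JPY growth factor: 1 + 0.0460×2 = 1.092000.
ZAR accumulates by 1 + 0.0973×2 = 1.194600.
Forward (JPY per ZAR) = 9.726 × 1.092000 / 1.194600 = 8.890668.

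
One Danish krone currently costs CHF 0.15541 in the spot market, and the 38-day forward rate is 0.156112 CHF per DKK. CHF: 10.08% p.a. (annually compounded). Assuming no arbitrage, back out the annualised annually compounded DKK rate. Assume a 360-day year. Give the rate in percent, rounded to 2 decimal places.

5.48%

T = 38/360 years.
By CIP, F/S equals the CHF-to-DKK growth ratio: 0.156112/0.15541 = 1.0045171.
CHF growth factor: (1 + 0.1008)^(38/360) = 1.0101888.
That pins the DKK growth at 1.0056462.
r = 1.0056462^(360/38) − 1 = 0.054788 → 5.48%.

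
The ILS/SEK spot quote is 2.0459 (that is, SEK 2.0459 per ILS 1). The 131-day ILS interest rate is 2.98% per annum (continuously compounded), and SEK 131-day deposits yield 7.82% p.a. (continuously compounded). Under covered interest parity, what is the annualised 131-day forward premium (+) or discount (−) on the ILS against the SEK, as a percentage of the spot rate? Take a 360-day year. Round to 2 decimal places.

+4.88%

T = 131/360 years.
CIP forward (SEK per ILS) = 2.0459 × 1.0288649/1.0109029 = 2.0822521.
Annualised premium = (F − S)/S × (1/T) = (2.0822521 − 2.0459)/2.0459 ÷ (131/360) = 4.88%.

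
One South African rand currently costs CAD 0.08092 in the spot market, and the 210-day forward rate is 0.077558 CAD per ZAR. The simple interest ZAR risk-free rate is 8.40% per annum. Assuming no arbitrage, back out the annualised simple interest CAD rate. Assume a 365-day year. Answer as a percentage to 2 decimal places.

0.83%

T = 210/365 years.
By CIP, F/S equals the CAD-to-ZAR growth ratio: 0.077558/0.08092 = 0.9584528.
The ZAR side grows by 1 + 0.0840×210/365 = 1.0483288.
That pins the CAD growth at 1.0047737.
r = (1.0047737 − 1)/(210/365) = 0.008297 → 0.83%.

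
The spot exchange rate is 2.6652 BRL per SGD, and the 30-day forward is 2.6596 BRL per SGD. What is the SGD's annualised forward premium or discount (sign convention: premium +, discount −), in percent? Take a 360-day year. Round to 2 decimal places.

T = 30/360 years.
(F − S)/S = (2.6596 − 2.6652)/2.6652 = -0.0021012.
Per annum: -0.0021012 / (30/360) = -0.025214 = -2.52%.

-2.52%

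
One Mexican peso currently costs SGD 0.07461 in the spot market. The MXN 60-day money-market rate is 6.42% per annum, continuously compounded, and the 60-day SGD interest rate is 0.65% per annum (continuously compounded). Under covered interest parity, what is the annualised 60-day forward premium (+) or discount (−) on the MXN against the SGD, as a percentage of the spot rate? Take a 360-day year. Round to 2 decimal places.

-5.74%

T = 60/360 years.
No-arbitrage forward: 0.07461 × 1.0010839 / 1.0107574 = 0.07389594 SGD/MXN.
(F − S)/S ÷ T = (0.07389594 − 0.07461)/0.07461/(60/360) = -0.057423 → -5.74%.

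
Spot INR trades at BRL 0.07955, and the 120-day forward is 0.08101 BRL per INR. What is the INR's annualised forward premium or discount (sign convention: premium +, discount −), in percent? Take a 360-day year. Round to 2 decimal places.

+5.51%

T = 120/360 years.
Period premium: (0.08101 − 0.07955)/0.07955 = 0.0183532.
Annualise by dividing by T: 0.0183532 / (120/360) = 0.055060 → 5.51%.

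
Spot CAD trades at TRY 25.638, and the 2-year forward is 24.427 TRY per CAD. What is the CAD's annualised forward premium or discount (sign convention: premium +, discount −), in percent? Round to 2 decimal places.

-2.36%

T = 2 years.
Period premium: (24.427 − 25.638)/25.638 = -0.0472346.
×(1/T) gives -2.36% p.a.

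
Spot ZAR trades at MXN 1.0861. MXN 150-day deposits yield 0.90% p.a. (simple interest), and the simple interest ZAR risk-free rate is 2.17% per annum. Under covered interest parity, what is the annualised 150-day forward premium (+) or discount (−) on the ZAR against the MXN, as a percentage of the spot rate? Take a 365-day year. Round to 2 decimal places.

-1.26%

T = 150/365 years.
CIP forward (MXN per ZAR) = 1.0861 × 1.0036986/1.0089178 = 1.0804815.
Annualised premium = (F − S)/S × (1/T) = (1.0804815 − 1.0861)/1.0861 ÷ (150/365) = -1.26%.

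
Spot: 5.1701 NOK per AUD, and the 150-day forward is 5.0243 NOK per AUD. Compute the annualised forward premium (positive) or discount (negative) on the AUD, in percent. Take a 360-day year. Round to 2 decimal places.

T = 150/360 years.
(F − S)/S = (5.0243 − 5.1701)/5.1701 = -0.0282006.
Annualise by dividing by T: -0.0282006 / (150/360) = -0.067681 → -6.77%.

-6.77%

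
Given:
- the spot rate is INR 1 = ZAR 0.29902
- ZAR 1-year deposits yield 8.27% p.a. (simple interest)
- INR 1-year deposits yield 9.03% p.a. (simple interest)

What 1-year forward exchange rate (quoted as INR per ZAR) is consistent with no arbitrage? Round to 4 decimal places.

3.3677

T = 1 year.
Growth of 1 ZAR over T: 1 + 0.0827×1 = 1.082700.
INR accumulates by 1 + 0.0903×1 = 1.090300.
So F = 0.29902 × 1.082700 / 1.090300 = 0.2969357 (ZAR/INR).
Quoted the other way: 1/0.2969357 = 3.3677 INR per ZAR.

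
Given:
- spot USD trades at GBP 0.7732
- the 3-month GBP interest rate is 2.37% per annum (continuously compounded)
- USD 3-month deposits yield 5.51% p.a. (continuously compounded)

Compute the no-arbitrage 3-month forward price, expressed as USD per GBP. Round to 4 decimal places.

1.3035

T = 3/12 years.
Growth of 1 GBP over T: e^(0.0237×3/12) = 1.0059426.
USD accumulates by e^(0.0551×3/12) = 1.0138703.
CIP: F = S · (grow GBP)/(grow USD) = 0.7732 × 1.0059426/1.0138703 = 0.7671542 GBP per USD.
Quoted the other way: 1/0.7671542 = 1.3035 USD per GBP.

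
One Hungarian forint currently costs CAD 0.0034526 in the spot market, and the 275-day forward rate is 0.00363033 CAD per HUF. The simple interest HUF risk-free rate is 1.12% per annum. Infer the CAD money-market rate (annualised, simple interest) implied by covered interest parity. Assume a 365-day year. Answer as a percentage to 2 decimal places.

8.01%

T = 275/365 years.
CIP gives F = S · g_CAD/g_HUF, so g_CAD/g_HUF = 0.00363033/0.0034526 = 1.0514771.
The HUF side grows by 1 + 0.0112×275/365 = 1.0084384.
So the CAD growth factor = 1.0603499.
(1.0603499 − 1)/T = 0.080101, i.e. 8.01%.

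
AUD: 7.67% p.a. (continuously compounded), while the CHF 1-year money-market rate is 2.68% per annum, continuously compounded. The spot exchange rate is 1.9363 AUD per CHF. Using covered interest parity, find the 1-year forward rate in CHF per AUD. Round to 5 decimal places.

T = 1 year.
AUD accumulates by e^(0.0767×1) = 1.0797181.
CHF accumulates by e^(0.0268×1) = 1.0271623.
So F = 1.9363 × 1.0797181 / 1.0271623 = 2.035373 (AUD/CHF).
Invert for CHF per AUD: 1 / 2.035373 = 0.49131.

0.49131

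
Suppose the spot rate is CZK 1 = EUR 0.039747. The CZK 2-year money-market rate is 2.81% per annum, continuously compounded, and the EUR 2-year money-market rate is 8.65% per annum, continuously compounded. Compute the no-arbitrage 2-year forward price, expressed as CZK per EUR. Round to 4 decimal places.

T = 2 years.
EUR growth factor: e^(0.0865×2) = 1.18886611.
CZK growth factor: e^(0.0281×2) = 1.05780922.
So F = 0.039747 × 1.18886611 / 1.05780922 = 0.044671440 (EUR/CZK).
Quoted the other way: 1/0.044671440 = 22.3857 CZK per EUR.

22.3857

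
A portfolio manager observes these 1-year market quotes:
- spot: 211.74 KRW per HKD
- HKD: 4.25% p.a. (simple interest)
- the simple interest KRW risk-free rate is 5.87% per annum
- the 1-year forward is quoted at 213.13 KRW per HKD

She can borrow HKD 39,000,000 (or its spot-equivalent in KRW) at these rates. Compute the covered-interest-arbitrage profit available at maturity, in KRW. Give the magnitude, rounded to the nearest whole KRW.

T = 1 year.
Invest the HKD and cover forward: 39,000,000 × 1.042500 × 213.13 = KRW 8,665,332,975.00.
Convert at spot and invest in KRW: 39,000,000 × 211.74 × 1.058700 = KRW 8,742,596,382.00.
The quoted forward undervalues HKD, so borrow HKD, convert to KRW at spot, deposit the KRW at 5.87%, and buy HKD forward at 213.13 to cover the loan.
The gap between the two covered legs is KRW 77,263,407.

KRW 77,263,407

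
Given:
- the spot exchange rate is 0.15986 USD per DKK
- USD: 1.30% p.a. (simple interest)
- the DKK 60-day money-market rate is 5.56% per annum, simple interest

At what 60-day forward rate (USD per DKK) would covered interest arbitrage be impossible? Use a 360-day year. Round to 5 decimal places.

0.15874

T = 60/360 years.
USD growth factor: 1 + 0.0130×60/360 = 1.0021667.
DKK growth factor: 1 + 0.0556×60/360 = 1.0092667.
CIP: F = S · (grow USD)/(grow DKK) = 0.15986 × 1.0021667/1.0092667 = 0.1587354 USD per DKK.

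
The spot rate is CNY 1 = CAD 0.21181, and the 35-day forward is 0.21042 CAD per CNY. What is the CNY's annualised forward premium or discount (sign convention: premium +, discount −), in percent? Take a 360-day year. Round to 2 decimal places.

T = 35/360 years.
(F − S)/S = (0.21042 − 0.21181)/0.21181 = -0.0065625.
Per annum: -0.0065625 / (35/360) = -0.067500 = -6.75%.

-6.75%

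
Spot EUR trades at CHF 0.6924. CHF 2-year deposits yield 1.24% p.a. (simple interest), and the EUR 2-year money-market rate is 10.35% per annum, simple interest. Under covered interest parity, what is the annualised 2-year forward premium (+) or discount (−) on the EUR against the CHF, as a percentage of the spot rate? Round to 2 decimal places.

T = 2 years.
CIP forward (CHF per EUR) = 0.6924 × 1.024800/1.207000 = 0.5878803.
Annualised premium = (F − S)/S × (1/T) = (0.5878803 − 0.6924)/0.6924 ÷ 2 = -7.55%.

-7.55%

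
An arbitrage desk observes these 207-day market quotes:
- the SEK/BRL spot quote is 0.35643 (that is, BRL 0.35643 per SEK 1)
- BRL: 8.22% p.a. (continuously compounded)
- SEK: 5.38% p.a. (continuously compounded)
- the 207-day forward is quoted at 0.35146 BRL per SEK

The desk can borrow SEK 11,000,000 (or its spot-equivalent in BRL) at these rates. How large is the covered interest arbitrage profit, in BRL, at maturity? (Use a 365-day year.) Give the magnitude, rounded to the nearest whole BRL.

BRL 121,996

T = 207/365 years.
Keep in SEK, deliver into the forward: 11,000,000·1.030981471·0.35146 = BRL 3,985,836.23.
Swap to BRL now, deposit: 11,000,000·0.35643·1.047721215 = BRL 4,107,832.00.
The quoted forward undervalues SEK, so borrow SEK, convert to BRL at spot, deposit the BRL at 8.22%, and buy SEK forward at 0.35146 to cover the loan.
The gap between the two covered legs is BRL 121,996.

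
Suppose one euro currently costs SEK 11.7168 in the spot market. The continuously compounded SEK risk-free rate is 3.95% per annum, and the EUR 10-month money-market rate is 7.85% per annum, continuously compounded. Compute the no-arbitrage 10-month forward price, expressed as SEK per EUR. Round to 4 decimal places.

T = 10/12 years.
SEK accumulates by e^(0.0395×10/12) = 1.03346441.
EUR accumulates by e^(0.0785×10/12) = 1.06760377.
Forward (SEK per EUR) = 11.7168 × 1.03346441 / 1.06760377 = 11.342125.

11.3421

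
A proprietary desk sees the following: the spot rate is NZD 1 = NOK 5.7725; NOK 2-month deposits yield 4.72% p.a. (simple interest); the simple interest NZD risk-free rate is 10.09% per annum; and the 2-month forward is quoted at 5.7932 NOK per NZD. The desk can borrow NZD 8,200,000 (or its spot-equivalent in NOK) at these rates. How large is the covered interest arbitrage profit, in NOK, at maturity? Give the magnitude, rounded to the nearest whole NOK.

NOK 596,238

T = 2/12 years.
Invest the NZD and cover forward: 8,200,000 × 1.0168166667 × 5.7932 = NOK 48,303,102.97.
Convert at spot and invest in NOK: 8,200,000 × 5.7725 × 1.0078666667 = NOK 47,706,864.73.
The quoted forward overvalues NZD, so borrow NOK, buy NZD at spot, deposit the NZD at 10.09%, and sell the proceeds forward at 5.7932.
Arbitrage profit = |48,303,102.97 − 47,706,864.73| = NOK 596,238.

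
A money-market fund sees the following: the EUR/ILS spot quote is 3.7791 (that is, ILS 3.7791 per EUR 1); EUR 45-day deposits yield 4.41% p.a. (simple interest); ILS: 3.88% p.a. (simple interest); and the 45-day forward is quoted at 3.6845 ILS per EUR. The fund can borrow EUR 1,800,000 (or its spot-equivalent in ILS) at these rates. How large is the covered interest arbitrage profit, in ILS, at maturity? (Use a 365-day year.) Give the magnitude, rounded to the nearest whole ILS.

T = 45/365 years.
Invest the EUR and cover forward: 1,800,000 × 1.005436986 × 3.6845 = ILS 6,668,158.63.
Convert at spot and invest in ILS: 1,800,000 × 3.7791 × 1.004783562 = ILS 6,834,919.61.
The quoted forward undervalues EUR, so borrow EUR, convert to ILS at spot, deposit the ILS at 3.88%, and buy EUR forward at 3.6845 to cover the loan.
Profit = 6,834,919.61 − 6,668,158.63 = ILS 166,761.

ILS 166,761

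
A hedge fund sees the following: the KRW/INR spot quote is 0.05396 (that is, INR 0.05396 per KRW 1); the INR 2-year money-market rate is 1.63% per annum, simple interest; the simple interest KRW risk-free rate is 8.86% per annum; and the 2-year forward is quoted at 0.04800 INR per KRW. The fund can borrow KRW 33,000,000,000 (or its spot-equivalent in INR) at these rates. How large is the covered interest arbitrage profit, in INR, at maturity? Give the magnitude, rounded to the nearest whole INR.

T = 2 years.
Route A — deposit KRW, sell forward: 33,000,000,000 × 1.177200 × 0.04800 = INR 1,864,684,800.00.
Route B — convert at spot, deposit INR: 33,000,000,000 × 0.05396 × 1.032600 = INR 1,838,730,168.00.
The quoted forward overvalues KRW, so borrow INR, buy KRW at spot, deposit the KRW at 8.86%, and sell the proceeds forward at 0.04800.
Arbitrage profit = |1,864,684,800.00 − 1,838,730,168.00| = INR 25,954,632.

INR 25,954,632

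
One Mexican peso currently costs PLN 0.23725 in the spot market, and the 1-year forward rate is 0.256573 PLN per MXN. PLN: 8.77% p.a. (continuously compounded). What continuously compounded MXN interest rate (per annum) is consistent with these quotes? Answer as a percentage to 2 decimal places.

T = 1 year.
F/S = 0.256573/0.23725 = 1.0814457 = (growth of PLN) / (growth of MXN).
PLN growth factor: e^(0.0877×1) = 1.0916606.
So the MXN growth factor = 1.0094456.
Take logs: ln 1.0094456 / 1 = 0.009401, so 0.94%.

0.94%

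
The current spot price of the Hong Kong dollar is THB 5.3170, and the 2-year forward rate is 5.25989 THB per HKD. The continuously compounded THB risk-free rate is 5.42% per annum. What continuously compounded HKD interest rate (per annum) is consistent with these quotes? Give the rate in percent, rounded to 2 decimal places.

5.96%

T = 2 years.
CIP gives F = S · g_THB/g_HKD, so g_THB/g_HKD = 5.25989/5.317 = 0.9892590.
The THB side grows by e^(0.0542×2) = 1.1144935.
Hence g_HKD = 1.1265942.
r = ln(1.1265942)/2 = 0.059600 → 5.96%.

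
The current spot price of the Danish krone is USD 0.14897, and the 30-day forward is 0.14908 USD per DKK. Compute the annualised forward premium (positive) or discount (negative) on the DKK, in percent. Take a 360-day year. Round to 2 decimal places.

+0.89%

T = 30/360 years.
Period premium: (0.14908 − 0.14897)/0.14897 = 0.0007384.
×(1/T) gives 0.89% p.a.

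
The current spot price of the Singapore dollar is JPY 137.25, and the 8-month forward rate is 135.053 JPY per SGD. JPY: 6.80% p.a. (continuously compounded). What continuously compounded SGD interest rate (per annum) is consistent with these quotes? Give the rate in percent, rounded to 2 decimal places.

9.22%

T = 8/12 years.
By CIP, F/S equals the JPY-to-SGD growth ratio: 135.053/137.25 = 0.9839927.
JPY growth factor: e^(0.0680×8/12) = 1.0463766.
That pins the SGD growth at 1.0633987.
r = ln(1.0633987)/(8/12) = 0.092205 → 9.22%.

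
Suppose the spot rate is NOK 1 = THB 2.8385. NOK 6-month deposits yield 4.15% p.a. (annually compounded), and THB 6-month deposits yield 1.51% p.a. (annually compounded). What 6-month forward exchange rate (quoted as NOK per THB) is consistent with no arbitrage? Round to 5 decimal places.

T = 6/12 years.
THB accumulates by (1 + 0.0151)^(6/12) = 1.0075217.
NOK growth factor: (1 + 0.0415)^(6/12) = 1.0205391.
Forward (THB per NOK) = 2.8385 × 1.0075217 / 1.0205391 = 2.802294.
Invert for NOK per THB: 1 / 2.802294 = 0.35685.

0.35685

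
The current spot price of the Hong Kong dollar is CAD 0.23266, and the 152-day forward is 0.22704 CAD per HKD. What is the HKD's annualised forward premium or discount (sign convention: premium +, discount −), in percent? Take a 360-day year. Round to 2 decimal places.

-5.72%

T = 152/360 years.
HKD trades forward at -2.41554% vs spot over the period.
Per annum: -0.0241554 / (152/360) = -0.057210 = -5.72%.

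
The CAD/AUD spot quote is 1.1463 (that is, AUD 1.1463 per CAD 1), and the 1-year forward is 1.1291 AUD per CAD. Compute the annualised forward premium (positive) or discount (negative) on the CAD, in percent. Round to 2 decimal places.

T = 1 year.
(F − S)/S = (1.1291 − 1.1463)/1.1463 = -0.0150048.
Per annum: -0.0150048 / 1 = -0.015005 = -1.50%.

-1.50%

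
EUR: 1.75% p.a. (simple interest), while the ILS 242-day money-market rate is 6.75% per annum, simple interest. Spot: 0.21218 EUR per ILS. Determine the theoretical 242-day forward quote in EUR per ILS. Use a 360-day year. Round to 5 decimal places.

T = 242/360 years.
EUR accumulates by 1 + 0.0175×242/360 = 1.0117639.
Growth of 1 ILS over T: 1 + 0.0675×242/360 = 1.045375.
So F = 0.21218 × 1.0117639 / 1.045375 = 0.2053579 (EUR/ILS).

0.20536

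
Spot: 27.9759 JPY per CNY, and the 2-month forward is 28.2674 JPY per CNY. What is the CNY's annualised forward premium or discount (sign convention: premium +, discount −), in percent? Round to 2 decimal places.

T = 2/12 years.
CNY trades forward at +1.04197% vs spot over the period.
Per annum: 0.0104197 / (2/12) = 0.062518 = 6.25%.

+6.25%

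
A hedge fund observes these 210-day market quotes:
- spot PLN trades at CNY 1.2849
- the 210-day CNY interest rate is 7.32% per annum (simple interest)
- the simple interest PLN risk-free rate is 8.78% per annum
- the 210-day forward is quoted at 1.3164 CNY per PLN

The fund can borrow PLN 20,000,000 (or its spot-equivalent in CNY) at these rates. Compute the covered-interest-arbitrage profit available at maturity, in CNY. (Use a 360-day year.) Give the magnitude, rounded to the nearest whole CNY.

CNY 881,128

T = 210/360 years.
Keep in PLN, deliver into the forward: 20,000,000·1.0512166667·1.3164 = CNY 27,676,432.40.
Swap to CNY now, deposit: 20,000,000·1.2849·1.042700 = CNY 26,795,304.60.
The quoted forward overvalues PLN, so borrow CNY, buy PLN at spot, deposit the PLN at 8.78%, and sell the proceeds forward at 1.3164.
Profit = 27,676,432.40 − 26,795,304.60 = CNY 881,128.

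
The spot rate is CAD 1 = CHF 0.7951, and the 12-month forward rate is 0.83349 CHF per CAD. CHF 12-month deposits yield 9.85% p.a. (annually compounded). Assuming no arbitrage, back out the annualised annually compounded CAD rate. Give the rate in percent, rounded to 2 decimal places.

4.79%

T = 1 year.
CIP gives F = S · g_CHF/g_CAD, so g_CHF/g_CAD = 0.83349/0.7951 = 1.0482832.
The CHF side grows by (1 + 0.0985)^1 = 1.098500.
That pins the CAD growth at 1.0479038.
r = 1.0479038^(1/1) − 1 = 0.047904 → 4.79%.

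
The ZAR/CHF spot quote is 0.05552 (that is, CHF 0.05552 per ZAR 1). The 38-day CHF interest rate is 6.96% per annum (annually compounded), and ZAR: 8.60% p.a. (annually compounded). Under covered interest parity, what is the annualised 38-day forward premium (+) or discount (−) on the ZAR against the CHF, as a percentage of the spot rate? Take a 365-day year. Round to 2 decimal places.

T = 38/365 years.
CIP forward (CHF per ZAR) = 0.05552 × 1.0070296/1.0086262 = 0.05543211.
(F − S)/S ÷ T = (0.05543211 − 0.05552)/0.05552/(38/365) = -0.015205 → -1.52%.

-1.52%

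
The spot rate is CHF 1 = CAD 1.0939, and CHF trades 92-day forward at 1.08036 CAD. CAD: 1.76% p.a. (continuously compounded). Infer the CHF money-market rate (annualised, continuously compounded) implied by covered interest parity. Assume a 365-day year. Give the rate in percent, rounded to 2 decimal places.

T = 92/365 years.
By CIP, F/S equals the CAD-to-CHF growth ratio: 1.08036/1.0939 = 0.9876223.
The CAD side grows by e^(0.0176×92/365) = 1.004446.
So the CHF growth factor = 1.0170345.
Take logs: ln 1.0170345 / (92/365) = 0.067013, so 6.70%.

6.70%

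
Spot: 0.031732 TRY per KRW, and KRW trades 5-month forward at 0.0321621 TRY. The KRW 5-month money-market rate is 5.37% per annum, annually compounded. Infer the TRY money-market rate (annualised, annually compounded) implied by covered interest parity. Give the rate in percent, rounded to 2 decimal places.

8.83%

T = 5/12 years.
By CIP, F/S equals the TRY-to-KRW growth ratio: 0.0321621/0.031732 = 1.0135541.
KRW growth factor: (1 + 0.0537)^(5/12) = 1.0220342.
That pins the TRY growth at 1.035887.
r = 1.035887^(12/5) − 1 = 0.088303 → 8.83%.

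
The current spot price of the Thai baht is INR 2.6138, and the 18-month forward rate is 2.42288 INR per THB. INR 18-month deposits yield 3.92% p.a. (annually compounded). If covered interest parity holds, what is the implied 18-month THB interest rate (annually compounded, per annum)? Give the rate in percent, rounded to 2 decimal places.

9.31%

T = 18/12 years.
CIP gives F = S · g_INR/g_THB, so g_INR/g_THB = 2.42288/2.6138 = 0.9269569.
INR growth factor: (1 + 0.0392)^(18/12) = 1.0593725.
Hence g_THB = 1.1428498.
r = 1.1428498^(12/18) − 1 = 0.093099 → 9.31%.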